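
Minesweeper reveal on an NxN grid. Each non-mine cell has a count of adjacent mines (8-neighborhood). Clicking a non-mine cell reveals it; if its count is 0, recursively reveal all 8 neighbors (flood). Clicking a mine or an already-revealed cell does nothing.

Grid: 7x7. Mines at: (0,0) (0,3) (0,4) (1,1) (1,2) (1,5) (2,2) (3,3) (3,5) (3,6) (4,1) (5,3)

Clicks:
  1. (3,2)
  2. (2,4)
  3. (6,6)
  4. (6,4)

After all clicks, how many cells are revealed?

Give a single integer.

Click 1 (3,2) count=3: revealed 1 new [(3,2)] -> total=1
Click 2 (2,4) count=3: revealed 1 new [(2,4)] -> total=2
Click 3 (6,6) count=0: revealed 9 new [(4,4) (4,5) (4,6) (5,4) (5,5) (5,6) (6,4) (6,5) (6,6)] -> total=11
Click 4 (6,4) count=1: revealed 0 new [(none)] -> total=11

Answer: 11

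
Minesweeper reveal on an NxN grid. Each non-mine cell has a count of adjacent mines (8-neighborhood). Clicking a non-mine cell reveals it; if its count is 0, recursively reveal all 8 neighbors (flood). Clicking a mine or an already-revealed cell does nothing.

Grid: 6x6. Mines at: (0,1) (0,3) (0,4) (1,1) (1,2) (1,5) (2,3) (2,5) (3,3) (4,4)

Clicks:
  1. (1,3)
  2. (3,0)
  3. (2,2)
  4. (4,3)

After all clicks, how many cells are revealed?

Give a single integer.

Answer: 15

Derivation:
Click 1 (1,3) count=4: revealed 1 new [(1,3)] -> total=1
Click 2 (3,0) count=0: revealed 14 new [(2,0) (2,1) (2,2) (3,0) (3,1) (3,2) (4,0) (4,1) (4,2) (4,3) (5,0) (5,1) (5,2) (5,3)] -> total=15
Click 3 (2,2) count=4: revealed 0 new [(none)] -> total=15
Click 4 (4,3) count=2: revealed 0 new [(none)] -> total=15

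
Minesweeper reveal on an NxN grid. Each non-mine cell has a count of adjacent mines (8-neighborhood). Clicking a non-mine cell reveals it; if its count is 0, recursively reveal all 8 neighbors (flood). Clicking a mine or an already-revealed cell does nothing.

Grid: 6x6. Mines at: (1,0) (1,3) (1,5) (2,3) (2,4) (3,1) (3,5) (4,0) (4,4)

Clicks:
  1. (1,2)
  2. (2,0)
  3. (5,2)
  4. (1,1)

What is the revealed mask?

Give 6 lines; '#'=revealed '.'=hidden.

Answer: ......
.##...
#.....
......
.###..
.###..

Derivation:
Click 1 (1,2) count=2: revealed 1 new [(1,2)] -> total=1
Click 2 (2,0) count=2: revealed 1 new [(2,0)] -> total=2
Click 3 (5,2) count=0: revealed 6 new [(4,1) (4,2) (4,3) (5,1) (5,2) (5,3)] -> total=8
Click 4 (1,1) count=1: revealed 1 new [(1,1)] -> total=9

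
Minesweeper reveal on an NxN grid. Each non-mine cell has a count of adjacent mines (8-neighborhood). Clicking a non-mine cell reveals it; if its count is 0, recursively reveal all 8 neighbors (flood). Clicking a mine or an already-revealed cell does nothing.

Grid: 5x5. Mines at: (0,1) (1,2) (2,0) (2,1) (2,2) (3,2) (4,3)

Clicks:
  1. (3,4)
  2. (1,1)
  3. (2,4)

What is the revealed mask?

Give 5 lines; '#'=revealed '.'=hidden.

Click 1 (3,4) count=1: revealed 1 new [(3,4)] -> total=1
Click 2 (1,1) count=5: revealed 1 new [(1,1)] -> total=2
Click 3 (2,4) count=0: revealed 7 new [(0,3) (0,4) (1,3) (1,4) (2,3) (2,4) (3,3)] -> total=9

Answer: ...##
.#.##
...##
...##
.....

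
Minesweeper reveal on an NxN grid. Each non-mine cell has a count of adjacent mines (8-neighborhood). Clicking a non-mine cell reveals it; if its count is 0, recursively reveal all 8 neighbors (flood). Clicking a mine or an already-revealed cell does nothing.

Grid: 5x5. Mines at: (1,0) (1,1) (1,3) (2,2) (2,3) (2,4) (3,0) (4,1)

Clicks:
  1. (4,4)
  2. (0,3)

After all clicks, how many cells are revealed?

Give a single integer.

Answer: 7

Derivation:
Click 1 (4,4) count=0: revealed 6 new [(3,2) (3,3) (3,4) (4,2) (4,3) (4,4)] -> total=6
Click 2 (0,3) count=1: revealed 1 new [(0,3)] -> total=7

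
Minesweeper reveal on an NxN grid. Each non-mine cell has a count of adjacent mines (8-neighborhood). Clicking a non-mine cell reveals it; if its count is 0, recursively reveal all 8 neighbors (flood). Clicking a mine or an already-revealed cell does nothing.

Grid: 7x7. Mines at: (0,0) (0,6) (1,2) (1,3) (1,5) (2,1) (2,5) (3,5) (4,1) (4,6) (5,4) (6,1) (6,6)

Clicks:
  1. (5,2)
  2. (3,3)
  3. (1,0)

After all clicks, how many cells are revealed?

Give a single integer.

Answer: 11

Derivation:
Click 1 (5,2) count=2: revealed 1 new [(5,2)] -> total=1
Click 2 (3,3) count=0: revealed 9 new [(2,2) (2,3) (2,4) (3,2) (3,3) (3,4) (4,2) (4,3) (4,4)] -> total=10
Click 3 (1,0) count=2: revealed 1 new [(1,0)] -> total=11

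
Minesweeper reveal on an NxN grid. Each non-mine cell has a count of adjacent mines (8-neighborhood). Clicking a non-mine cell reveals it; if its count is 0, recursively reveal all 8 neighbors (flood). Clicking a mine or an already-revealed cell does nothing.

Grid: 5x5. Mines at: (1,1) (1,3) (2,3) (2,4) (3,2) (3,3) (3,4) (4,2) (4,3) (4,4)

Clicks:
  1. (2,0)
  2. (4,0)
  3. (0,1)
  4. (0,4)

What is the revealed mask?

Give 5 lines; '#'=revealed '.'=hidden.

Answer: .#..#
.....
##...
##...
##...

Derivation:
Click 1 (2,0) count=1: revealed 1 new [(2,0)] -> total=1
Click 2 (4,0) count=0: revealed 5 new [(2,1) (3,0) (3,1) (4,0) (4,1)] -> total=6
Click 3 (0,1) count=1: revealed 1 new [(0,1)] -> total=7
Click 4 (0,4) count=1: revealed 1 new [(0,4)] -> total=8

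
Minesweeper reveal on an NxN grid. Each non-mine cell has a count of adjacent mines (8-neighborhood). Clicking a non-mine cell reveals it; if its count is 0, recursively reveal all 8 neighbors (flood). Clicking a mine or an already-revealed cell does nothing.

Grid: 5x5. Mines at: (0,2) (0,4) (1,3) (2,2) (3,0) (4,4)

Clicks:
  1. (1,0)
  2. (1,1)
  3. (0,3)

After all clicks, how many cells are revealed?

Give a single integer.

Click 1 (1,0) count=0: revealed 6 new [(0,0) (0,1) (1,0) (1,1) (2,0) (2,1)] -> total=6
Click 2 (1,1) count=2: revealed 0 new [(none)] -> total=6
Click 3 (0,3) count=3: revealed 1 new [(0,3)] -> total=7

Answer: 7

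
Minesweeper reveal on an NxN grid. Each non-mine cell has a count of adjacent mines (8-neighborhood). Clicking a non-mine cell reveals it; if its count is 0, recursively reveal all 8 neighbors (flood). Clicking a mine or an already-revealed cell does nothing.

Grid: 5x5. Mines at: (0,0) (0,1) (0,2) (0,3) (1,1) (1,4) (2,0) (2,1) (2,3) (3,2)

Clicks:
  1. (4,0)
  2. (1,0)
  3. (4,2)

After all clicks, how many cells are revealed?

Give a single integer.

Click 1 (4,0) count=0: revealed 4 new [(3,0) (3,1) (4,0) (4,1)] -> total=4
Click 2 (1,0) count=5: revealed 1 new [(1,0)] -> total=5
Click 3 (4,2) count=1: revealed 1 new [(4,2)] -> total=6

Answer: 6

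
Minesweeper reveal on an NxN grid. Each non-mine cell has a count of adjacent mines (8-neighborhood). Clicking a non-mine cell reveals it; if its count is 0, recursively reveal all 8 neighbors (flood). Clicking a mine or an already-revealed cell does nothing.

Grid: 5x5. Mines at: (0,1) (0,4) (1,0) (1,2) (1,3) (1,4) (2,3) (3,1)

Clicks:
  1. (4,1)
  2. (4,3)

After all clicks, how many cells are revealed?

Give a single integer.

Answer: 7

Derivation:
Click 1 (4,1) count=1: revealed 1 new [(4,1)] -> total=1
Click 2 (4,3) count=0: revealed 6 new [(3,2) (3,3) (3,4) (4,2) (4,3) (4,4)] -> total=7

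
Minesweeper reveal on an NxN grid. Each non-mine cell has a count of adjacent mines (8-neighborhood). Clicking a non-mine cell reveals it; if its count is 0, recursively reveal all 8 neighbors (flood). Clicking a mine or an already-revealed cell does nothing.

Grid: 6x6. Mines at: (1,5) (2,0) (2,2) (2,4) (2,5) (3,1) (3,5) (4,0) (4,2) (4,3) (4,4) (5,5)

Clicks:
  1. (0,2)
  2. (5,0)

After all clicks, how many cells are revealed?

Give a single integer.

Answer: 11

Derivation:
Click 1 (0,2) count=0: revealed 10 new [(0,0) (0,1) (0,2) (0,3) (0,4) (1,0) (1,1) (1,2) (1,3) (1,4)] -> total=10
Click 2 (5,0) count=1: revealed 1 new [(5,0)] -> total=11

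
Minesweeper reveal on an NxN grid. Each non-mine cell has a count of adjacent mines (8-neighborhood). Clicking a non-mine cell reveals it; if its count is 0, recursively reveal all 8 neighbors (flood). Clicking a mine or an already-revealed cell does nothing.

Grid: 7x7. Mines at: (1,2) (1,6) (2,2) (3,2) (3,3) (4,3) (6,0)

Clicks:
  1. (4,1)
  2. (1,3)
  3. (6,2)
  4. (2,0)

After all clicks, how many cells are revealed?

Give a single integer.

Answer: 33

Derivation:
Click 1 (4,1) count=1: revealed 1 new [(4,1)] -> total=1
Click 2 (1,3) count=2: revealed 1 new [(1,3)] -> total=2
Click 3 (6,2) count=0: revealed 21 new [(2,4) (2,5) (2,6) (3,4) (3,5) (3,6) (4,4) (4,5) (4,6) (5,1) (5,2) (5,3) (5,4) (5,5) (5,6) (6,1) (6,2) (6,3) (6,4) (6,5) (6,6)] -> total=23
Click 4 (2,0) count=0: revealed 10 new [(0,0) (0,1) (1,0) (1,1) (2,0) (2,1) (3,0) (3,1) (4,0) (5,0)] -> total=33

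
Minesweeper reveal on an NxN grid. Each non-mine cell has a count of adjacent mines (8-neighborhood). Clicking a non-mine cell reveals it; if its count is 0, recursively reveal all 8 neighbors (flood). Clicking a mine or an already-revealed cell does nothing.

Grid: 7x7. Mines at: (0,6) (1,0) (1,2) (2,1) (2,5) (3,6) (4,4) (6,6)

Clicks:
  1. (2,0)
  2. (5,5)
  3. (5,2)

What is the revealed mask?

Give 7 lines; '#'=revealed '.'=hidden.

Answer: .......
.......
#......
####...
####...
######.
######.

Derivation:
Click 1 (2,0) count=2: revealed 1 new [(2,0)] -> total=1
Click 2 (5,5) count=2: revealed 1 new [(5,5)] -> total=2
Click 3 (5,2) count=0: revealed 19 new [(3,0) (3,1) (3,2) (3,3) (4,0) (4,1) (4,2) (4,3) (5,0) (5,1) (5,2) (5,3) (5,4) (6,0) (6,1) (6,2) (6,3) (6,4) (6,5)] -> total=21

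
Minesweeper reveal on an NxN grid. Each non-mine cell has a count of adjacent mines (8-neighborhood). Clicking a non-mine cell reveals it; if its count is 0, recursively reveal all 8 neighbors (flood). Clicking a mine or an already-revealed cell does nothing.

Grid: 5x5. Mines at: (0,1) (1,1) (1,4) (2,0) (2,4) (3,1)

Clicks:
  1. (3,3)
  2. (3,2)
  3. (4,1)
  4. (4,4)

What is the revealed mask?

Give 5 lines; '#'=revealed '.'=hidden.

Answer: .....
.....
.....
..###
.####

Derivation:
Click 1 (3,3) count=1: revealed 1 new [(3,3)] -> total=1
Click 2 (3,2) count=1: revealed 1 new [(3,2)] -> total=2
Click 3 (4,1) count=1: revealed 1 new [(4,1)] -> total=3
Click 4 (4,4) count=0: revealed 4 new [(3,4) (4,2) (4,3) (4,4)] -> total=7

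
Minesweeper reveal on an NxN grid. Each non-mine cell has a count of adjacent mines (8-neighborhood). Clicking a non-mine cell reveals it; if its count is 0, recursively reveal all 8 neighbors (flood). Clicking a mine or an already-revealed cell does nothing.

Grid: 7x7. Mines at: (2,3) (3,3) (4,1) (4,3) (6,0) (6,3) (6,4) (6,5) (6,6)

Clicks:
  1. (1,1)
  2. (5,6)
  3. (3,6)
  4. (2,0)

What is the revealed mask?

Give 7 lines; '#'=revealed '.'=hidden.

Answer: #######
#######
###.###
###.###
....###
....###
.......

Derivation:
Click 1 (1,1) count=0: revealed 32 new [(0,0) (0,1) (0,2) (0,3) (0,4) (0,5) (0,6) (1,0) (1,1) (1,2) (1,3) (1,4) (1,5) (1,6) (2,0) (2,1) (2,2) (2,4) (2,5) (2,6) (3,0) (3,1) (3,2) (3,4) (3,5) (3,6) (4,4) (4,5) (4,6) (5,4) (5,5) (5,6)] -> total=32
Click 2 (5,6) count=2: revealed 0 new [(none)] -> total=32
Click 3 (3,6) count=0: revealed 0 new [(none)] -> total=32
Click 4 (2,0) count=0: revealed 0 new [(none)] -> total=32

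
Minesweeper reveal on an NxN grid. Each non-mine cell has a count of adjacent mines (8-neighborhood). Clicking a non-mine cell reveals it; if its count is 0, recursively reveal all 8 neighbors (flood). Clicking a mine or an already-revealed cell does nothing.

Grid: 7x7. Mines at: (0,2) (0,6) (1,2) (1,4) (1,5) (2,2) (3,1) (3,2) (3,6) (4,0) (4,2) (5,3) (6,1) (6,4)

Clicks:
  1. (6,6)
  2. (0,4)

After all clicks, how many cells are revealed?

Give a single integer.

Answer: 7

Derivation:
Click 1 (6,6) count=0: revealed 6 new [(4,5) (4,6) (5,5) (5,6) (6,5) (6,6)] -> total=6
Click 2 (0,4) count=2: revealed 1 new [(0,4)] -> total=7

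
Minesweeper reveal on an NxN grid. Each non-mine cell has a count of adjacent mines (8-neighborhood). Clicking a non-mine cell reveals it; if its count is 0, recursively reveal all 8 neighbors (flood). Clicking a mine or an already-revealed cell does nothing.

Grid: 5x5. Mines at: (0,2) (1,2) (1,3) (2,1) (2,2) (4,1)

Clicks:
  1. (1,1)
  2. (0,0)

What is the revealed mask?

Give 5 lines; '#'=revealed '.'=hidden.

Answer: ##...
##...
.....
.....
.....

Derivation:
Click 1 (1,1) count=4: revealed 1 new [(1,1)] -> total=1
Click 2 (0,0) count=0: revealed 3 new [(0,0) (0,1) (1,0)] -> total=4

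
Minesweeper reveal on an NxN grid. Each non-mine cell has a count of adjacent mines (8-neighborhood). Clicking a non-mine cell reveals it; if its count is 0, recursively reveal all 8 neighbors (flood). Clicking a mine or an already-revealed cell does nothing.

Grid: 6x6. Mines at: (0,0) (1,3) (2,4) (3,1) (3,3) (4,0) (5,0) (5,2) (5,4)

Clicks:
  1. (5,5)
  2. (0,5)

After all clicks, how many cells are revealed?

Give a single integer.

Answer: 5

Derivation:
Click 1 (5,5) count=1: revealed 1 new [(5,5)] -> total=1
Click 2 (0,5) count=0: revealed 4 new [(0,4) (0,5) (1,4) (1,5)] -> total=5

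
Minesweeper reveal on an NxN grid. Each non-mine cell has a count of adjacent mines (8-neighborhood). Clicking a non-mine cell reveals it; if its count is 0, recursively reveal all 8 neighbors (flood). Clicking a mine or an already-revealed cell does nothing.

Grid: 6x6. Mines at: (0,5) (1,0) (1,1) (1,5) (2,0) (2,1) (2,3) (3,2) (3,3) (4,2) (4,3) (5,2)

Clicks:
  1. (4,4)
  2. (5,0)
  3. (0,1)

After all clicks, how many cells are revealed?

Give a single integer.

Answer: 8

Derivation:
Click 1 (4,4) count=2: revealed 1 new [(4,4)] -> total=1
Click 2 (5,0) count=0: revealed 6 new [(3,0) (3,1) (4,0) (4,1) (5,0) (5,1)] -> total=7
Click 3 (0,1) count=2: revealed 1 new [(0,1)] -> total=8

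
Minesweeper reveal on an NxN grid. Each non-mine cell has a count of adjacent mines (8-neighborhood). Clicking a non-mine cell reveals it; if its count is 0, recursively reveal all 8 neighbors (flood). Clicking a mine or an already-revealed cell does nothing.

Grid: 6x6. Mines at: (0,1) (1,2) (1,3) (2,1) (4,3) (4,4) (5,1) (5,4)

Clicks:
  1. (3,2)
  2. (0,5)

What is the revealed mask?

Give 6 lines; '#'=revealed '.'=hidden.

Click 1 (3,2) count=2: revealed 1 new [(3,2)] -> total=1
Click 2 (0,5) count=0: revealed 8 new [(0,4) (0,5) (1,4) (1,5) (2,4) (2,5) (3,4) (3,5)] -> total=9

Answer: ....##
....##
....##
..#.##
......
......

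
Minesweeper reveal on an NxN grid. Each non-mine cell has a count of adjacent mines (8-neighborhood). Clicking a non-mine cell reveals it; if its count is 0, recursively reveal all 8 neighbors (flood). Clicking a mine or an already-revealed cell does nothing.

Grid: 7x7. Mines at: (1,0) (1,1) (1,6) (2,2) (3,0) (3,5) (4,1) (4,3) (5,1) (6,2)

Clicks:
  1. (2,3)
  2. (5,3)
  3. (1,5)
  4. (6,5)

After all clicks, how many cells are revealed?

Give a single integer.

Click 1 (2,3) count=1: revealed 1 new [(2,3)] -> total=1
Click 2 (5,3) count=2: revealed 1 new [(5,3)] -> total=2
Click 3 (1,5) count=1: revealed 1 new [(1,5)] -> total=3
Click 4 (6,5) count=0: revealed 10 new [(4,4) (4,5) (4,6) (5,4) (5,5) (5,6) (6,3) (6,4) (6,5) (6,6)] -> total=13

Answer: 13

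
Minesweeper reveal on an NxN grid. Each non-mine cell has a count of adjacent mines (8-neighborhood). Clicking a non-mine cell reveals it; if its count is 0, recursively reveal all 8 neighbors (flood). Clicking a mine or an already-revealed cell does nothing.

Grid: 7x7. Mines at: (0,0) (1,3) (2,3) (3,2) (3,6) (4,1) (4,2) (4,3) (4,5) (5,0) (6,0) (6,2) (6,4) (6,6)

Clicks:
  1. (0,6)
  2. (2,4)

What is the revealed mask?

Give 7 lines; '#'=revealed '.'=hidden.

Click 1 (0,6) count=0: revealed 9 new [(0,4) (0,5) (0,6) (1,4) (1,5) (1,6) (2,4) (2,5) (2,6)] -> total=9
Click 2 (2,4) count=2: revealed 0 new [(none)] -> total=9

Answer: ....###
....###
....###
.......
.......
.......
.......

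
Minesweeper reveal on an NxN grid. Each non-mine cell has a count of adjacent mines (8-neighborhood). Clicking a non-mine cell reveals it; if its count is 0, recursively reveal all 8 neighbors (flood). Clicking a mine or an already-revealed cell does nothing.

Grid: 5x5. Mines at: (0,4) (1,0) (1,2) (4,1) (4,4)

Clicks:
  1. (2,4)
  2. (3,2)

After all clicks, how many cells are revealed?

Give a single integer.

Click 1 (2,4) count=0: revealed 6 new [(1,3) (1,4) (2,3) (2,4) (3,3) (3,4)] -> total=6
Click 2 (3,2) count=1: revealed 1 new [(3,2)] -> total=7

Answer: 7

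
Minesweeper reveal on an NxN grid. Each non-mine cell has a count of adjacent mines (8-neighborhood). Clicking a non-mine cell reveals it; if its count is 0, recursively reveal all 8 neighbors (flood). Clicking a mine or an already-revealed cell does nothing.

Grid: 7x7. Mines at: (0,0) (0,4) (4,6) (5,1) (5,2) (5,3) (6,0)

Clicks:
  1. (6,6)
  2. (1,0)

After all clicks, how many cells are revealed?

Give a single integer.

Click 1 (6,6) count=0: revealed 6 new [(5,4) (5,5) (5,6) (6,4) (6,5) (6,6)] -> total=6
Click 2 (1,0) count=1: revealed 1 new [(1,0)] -> total=7

Answer: 7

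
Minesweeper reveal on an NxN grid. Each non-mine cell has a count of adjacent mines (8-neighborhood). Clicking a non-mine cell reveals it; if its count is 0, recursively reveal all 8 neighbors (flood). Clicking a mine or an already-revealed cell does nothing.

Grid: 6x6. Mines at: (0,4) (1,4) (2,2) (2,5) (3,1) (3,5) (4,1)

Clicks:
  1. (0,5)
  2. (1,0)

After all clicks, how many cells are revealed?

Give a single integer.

Click 1 (0,5) count=2: revealed 1 new [(0,5)] -> total=1
Click 2 (1,0) count=0: revealed 10 new [(0,0) (0,1) (0,2) (0,3) (1,0) (1,1) (1,2) (1,3) (2,0) (2,1)] -> total=11

Answer: 11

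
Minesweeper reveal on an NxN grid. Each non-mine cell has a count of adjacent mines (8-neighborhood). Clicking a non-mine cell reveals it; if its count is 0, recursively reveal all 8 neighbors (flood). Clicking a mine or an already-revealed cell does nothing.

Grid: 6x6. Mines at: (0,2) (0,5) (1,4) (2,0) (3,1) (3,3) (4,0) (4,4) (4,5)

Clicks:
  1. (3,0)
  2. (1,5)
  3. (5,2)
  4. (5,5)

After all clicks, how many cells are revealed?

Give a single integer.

Click 1 (3,0) count=3: revealed 1 new [(3,0)] -> total=1
Click 2 (1,5) count=2: revealed 1 new [(1,5)] -> total=2
Click 3 (5,2) count=0: revealed 6 new [(4,1) (4,2) (4,3) (5,1) (5,2) (5,3)] -> total=8
Click 4 (5,5) count=2: revealed 1 new [(5,5)] -> total=9

Answer: 9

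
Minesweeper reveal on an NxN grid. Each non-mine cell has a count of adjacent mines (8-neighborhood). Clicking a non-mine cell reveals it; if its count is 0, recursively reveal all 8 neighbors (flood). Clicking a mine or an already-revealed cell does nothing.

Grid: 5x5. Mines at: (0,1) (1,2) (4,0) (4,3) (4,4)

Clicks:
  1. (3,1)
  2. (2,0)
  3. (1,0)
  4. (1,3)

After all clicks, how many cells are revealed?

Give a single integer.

Answer: 7

Derivation:
Click 1 (3,1) count=1: revealed 1 new [(3,1)] -> total=1
Click 2 (2,0) count=0: revealed 5 new [(1,0) (1,1) (2,0) (2,1) (3,0)] -> total=6
Click 3 (1,0) count=1: revealed 0 new [(none)] -> total=6
Click 4 (1,3) count=1: revealed 1 new [(1,3)] -> total=7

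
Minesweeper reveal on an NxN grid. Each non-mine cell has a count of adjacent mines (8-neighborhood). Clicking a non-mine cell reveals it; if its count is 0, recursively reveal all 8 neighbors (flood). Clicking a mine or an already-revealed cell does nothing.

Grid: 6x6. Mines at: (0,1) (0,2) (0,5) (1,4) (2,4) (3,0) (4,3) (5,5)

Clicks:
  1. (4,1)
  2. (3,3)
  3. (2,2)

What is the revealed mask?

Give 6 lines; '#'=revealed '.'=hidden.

Click 1 (4,1) count=1: revealed 1 new [(4,1)] -> total=1
Click 2 (3,3) count=2: revealed 1 new [(3,3)] -> total=2
Click 3 (2,2) count=0: revealed 8 new [(1,1) (1,2) (1,3) (2,1) (2,2) (2,3) (3,1) (3,2)] -> total=10

Answer: ......
.###..
.###..
.###..
.#....
......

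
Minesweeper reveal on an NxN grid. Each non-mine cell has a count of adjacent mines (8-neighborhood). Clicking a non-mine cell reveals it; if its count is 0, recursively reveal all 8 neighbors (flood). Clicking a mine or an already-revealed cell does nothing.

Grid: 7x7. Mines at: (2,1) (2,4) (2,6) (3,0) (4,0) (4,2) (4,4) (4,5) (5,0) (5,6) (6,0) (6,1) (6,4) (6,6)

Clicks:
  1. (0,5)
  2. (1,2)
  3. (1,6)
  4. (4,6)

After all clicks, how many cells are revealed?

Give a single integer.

Answer: 15

Derivation:
Click 1 (0,5) count=0: revealed 14 new [(0,0) (0,1) (0,2) (0,3) (0,4) (0,5) (0,6) (1,0) (1,1) (1,2) (1,3) (1,4) (1,5) (1,6)] -> total=14
Click 2 (1,2) count=1: revealed 0 new [(none)] -> total=14
Click 3 (1,6) count=1: revealed 0 new [(none)] -> total=14
Click 4 (4,6) count=2: revealed 1 new [(4,6)] -> total=15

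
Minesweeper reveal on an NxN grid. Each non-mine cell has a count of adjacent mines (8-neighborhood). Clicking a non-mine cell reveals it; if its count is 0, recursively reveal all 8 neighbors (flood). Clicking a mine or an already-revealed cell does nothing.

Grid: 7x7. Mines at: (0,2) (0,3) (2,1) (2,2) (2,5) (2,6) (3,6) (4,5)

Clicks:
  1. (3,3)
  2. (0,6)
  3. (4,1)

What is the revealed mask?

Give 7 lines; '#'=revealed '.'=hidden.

Click 1 (3,3) count=1: revealed 1 new [(3,3)] -> total=1
Click 2 (0,6) count=0: revealed 6 new [(0,4) (0,5) (0,6) (1,4) (1,5) (1,6)] -> total=7
Click 3 (4,1) count=0: revealed 23 new [(3,0) (3,1) (3,2) (3,4) (4,0) (4,1) (4,2) (4,3) (4,4) (5,0) (5,1) (5,2) (5,3) (5,4) (5,5) (5,6) (6,0) (6,1) (6,2) (6,3) (6,4) (6,5) (6,6)] -> total=30

Answer: ....###
....###
.......
#####..
#####..
#######
#######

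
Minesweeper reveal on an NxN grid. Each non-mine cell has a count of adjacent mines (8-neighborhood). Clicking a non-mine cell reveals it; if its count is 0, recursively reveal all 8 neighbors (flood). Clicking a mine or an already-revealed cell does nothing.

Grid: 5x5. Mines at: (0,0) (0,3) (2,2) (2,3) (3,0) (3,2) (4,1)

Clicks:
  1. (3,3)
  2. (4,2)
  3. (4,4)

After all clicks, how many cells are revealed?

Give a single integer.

Answer: 5

Derivation:
Click 1 (3,3) count=3: revealed 1 new [(3,3)] -> total=1
Click 2 (4,2) count=2: revealed 1 new [(4,2)] -> total=2
Click 3 (4,4) count=0: revealed 3 new [(3,4) (4,3) (4,4)] -> total=5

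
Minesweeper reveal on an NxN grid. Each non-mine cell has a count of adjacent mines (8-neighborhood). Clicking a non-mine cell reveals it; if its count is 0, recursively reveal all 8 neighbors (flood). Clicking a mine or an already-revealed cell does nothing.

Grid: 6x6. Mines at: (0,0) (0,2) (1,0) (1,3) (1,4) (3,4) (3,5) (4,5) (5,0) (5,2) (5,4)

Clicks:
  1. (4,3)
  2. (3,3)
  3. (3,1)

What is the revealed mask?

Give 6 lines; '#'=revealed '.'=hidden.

Click 1 (4,3) count=3: revealed 1 new [(4,3)] -> total=1
Click 2 (3,3) count=1: revealed 1 new [(3,3)] -> total=2
Click 3 (3,1) count=0: revealed 10 new [(2,0) (2,1) (2,2) (2,3) (3,0) (3,1) (3,2) (4,0) (4,1) (4,2)] -> total=12

Answer: ......
......
####..
####..
####..
......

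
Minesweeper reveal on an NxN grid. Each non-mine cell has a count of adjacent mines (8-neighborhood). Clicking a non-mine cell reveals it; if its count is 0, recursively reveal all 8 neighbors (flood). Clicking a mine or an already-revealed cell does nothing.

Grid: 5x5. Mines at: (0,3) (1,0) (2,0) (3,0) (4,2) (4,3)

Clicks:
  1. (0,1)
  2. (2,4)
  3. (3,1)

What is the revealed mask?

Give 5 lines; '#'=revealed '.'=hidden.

Answer: .#...
.####
.####
.####
.....

Derivation:
Click 1 (0,1) count=1: revealed 1 new [(0,1)] -> total=1
Click 2 (2,4) count=0: revealed 12 new [(1,1) (1,2) (1,3) (1,4) (2,1) (2,2) (2,3) (2,4) (3,1) (3,2) (3,3) (3,4)] -> total=13
Click 3 (3,1) count=3: revealed 0 new [(none)] -> total=13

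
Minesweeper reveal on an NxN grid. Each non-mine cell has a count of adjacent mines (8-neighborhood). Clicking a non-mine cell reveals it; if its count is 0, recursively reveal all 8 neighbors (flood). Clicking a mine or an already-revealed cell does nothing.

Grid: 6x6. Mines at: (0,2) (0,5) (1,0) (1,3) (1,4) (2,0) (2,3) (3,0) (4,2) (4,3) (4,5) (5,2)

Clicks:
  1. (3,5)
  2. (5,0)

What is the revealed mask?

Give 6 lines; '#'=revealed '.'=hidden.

Answer: ......
......
......
.....#
##....
##....

Derivation:
Click 1 (3,5) count=1: revealed 1 new [(3,5)] -> total=1
Click 2 (5,0) count=0: revealed 4 new [(4,0) (4,1) (5,0) (5,1)] -> total=5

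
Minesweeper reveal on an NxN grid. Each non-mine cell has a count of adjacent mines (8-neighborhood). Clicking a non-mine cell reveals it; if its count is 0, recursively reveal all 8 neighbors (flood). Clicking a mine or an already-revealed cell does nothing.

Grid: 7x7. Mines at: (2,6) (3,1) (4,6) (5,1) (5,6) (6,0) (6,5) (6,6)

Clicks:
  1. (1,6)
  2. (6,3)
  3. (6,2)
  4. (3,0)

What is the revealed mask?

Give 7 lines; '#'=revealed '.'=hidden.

Answer: #######
#######
######.
#.####.
..####.
..####.
..###..

Derivation:
Click 1 (1,6) count=1: revealed 1 new [(1,6)] -> total=1
Click 2 (6,3) count=0: revealed 34 new [(0,0) (0,1) (0,2) (0,3) (0,4) (0,5) (0,6) (1,0) (1,1) (1,2) (1,3) (1,4) (1,5) (2,0) (2,1) (2,2) (2,3) (2,4) (2,5) (3,2) (3,3) (3,4) (3,5) (4,2) (4,3) (4,4) (4,5) (5,2) (5,3) (5,4) (5,5) (6,2) (6,3) (6,4)] -> total=35
Click 3 (6,2) count=1: revealed 0 new [(none)] -> total=35
Click 4 (3,0) count=1: revealed 1 new [(3,0)] -> total=36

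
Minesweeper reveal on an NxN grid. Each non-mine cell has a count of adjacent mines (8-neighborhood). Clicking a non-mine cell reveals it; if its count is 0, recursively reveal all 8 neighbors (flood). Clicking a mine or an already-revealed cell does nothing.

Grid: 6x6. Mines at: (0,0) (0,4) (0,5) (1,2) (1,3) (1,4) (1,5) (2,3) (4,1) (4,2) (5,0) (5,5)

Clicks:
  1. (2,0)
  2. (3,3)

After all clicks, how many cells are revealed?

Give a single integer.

Answer: 7

Derivation:
Click 1 (2,0) count=0: revealed 6 new [(1,0) (1,1) (2,0) (2,1) (3,0) (3,1)] -> total=6
Click 2 (3,3) count=2: revealed 1 new [(3,3)] -> total=7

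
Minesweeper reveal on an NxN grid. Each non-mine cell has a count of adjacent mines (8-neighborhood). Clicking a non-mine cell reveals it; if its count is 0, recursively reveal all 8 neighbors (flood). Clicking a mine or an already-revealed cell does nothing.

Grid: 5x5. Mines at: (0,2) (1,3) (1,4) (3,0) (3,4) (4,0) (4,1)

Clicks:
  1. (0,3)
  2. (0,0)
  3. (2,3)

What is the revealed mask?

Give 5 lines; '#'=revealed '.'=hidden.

Answer: ##.#.
##...
##.#.
.....
.....

Derivation:
Click 1 (0,3) count=3: revealed 1 new [(0,3)] -> total=1
Click 2 (0,0) count=0: revealed 6 new [(0,0) (0,1) (1,0) (1,1) (2,0) (2,1)] -> total=7
Click 3 (2,3) count=3: revealed 1 new [(2,3)] -> total=8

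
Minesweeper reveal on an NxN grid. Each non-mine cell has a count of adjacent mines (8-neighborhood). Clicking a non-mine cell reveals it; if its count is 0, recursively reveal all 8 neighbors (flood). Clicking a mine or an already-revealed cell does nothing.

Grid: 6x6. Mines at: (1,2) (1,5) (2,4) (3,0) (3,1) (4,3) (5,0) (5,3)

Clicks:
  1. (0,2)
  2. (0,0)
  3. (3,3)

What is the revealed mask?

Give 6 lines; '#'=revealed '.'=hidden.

Click 1 (0,2) count=1: revealed 1 new [(0,2)] -> total=1
Click 2 (0,0) count=0: revealed 6 new [(0,0) (0,1) (1,0) (1,1) (2,0) (2,1)] -> total=7
Click 3 (3,3) count=2: revealed 1 new [(3,3)] -> total=8

Answer: ###...
##....
##....
...#..
......
......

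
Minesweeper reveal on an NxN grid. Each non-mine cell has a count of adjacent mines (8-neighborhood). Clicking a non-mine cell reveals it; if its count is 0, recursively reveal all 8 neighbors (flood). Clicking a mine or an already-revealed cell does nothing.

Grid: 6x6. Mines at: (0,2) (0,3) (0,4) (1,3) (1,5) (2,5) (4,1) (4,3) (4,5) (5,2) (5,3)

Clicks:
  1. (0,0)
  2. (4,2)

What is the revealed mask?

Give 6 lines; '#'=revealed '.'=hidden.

Click 1 (0,0) count=0: revealed 11 new [(0,0) (0,1) (1,0) (1,1) (1,2) (2,0) (2,1) (2,2) (3,0) (3,1) (3,2)] -> total=11
Click 2 (4,2) count=4: revealed 1 new [(4,2)] -> total=12

Answer: ##....
###...
###...
###...
..#...
......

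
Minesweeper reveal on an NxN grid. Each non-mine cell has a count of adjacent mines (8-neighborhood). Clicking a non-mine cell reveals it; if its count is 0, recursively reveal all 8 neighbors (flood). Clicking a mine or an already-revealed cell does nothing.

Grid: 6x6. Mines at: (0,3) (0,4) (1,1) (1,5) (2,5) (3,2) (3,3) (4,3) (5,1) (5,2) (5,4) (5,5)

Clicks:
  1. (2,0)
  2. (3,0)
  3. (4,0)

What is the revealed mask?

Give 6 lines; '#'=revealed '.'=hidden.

Click 1 (2,0) count=1: revealed 1 new [(2,0)] -> total=1
Click 2 (3,0) count=0: revealed 5 new [(2,1) (3,0) (3,1) (4,0) (4,1)] -> total=6
Click 3 (4,0) count=1: revealed 0 new [(none)] -> total=6

Answer: ......
......
##....
##....
##....
......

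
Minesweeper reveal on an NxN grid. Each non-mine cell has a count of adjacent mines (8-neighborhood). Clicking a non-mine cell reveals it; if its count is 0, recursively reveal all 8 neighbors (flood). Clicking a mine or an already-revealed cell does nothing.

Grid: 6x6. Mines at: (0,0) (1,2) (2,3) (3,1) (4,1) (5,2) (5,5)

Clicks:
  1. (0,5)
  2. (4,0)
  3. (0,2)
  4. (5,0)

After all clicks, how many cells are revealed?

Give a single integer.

Answer: 15

Derivation:
Click 1 (0,5) count=0: revealed 12 new [(0,3) (0,4) (0,5) (1,3) (1,4) (1,5) (2,4) (2,5) (3,4) (3,5) (4,4) (4,5)] -> total=12
Click 2 (4,0) count=2: revealed 1 new [(4,0)] -> total=13
Click 3 (0,2) count=1: revealed 1 new [(0,2)] -> total=14
Click 4 (5,0) count=1: revealed 1 new [(5,0)] -> total=15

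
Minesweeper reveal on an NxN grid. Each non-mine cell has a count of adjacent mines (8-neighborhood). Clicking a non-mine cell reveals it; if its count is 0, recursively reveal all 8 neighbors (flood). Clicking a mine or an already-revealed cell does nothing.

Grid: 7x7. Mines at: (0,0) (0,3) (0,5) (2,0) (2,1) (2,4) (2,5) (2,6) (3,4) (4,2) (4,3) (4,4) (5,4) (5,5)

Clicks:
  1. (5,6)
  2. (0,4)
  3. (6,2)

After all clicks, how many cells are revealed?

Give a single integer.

Answer: 14

Derivation:
Click 1 (5,6) count=1: revealed 1 new [(5,6)] -> total=1
Click 2 (0,4) count=2: revealed 1 new [(0,4)] -> total=2
Click 3 (6,2) count=0: revealed 12 new [(3,0) (3,1) (4,0) (4,1) (5,0) (5,1) (5,2) (5,3) (6,0) (6,1) (6,2) (6,3)] -> total=14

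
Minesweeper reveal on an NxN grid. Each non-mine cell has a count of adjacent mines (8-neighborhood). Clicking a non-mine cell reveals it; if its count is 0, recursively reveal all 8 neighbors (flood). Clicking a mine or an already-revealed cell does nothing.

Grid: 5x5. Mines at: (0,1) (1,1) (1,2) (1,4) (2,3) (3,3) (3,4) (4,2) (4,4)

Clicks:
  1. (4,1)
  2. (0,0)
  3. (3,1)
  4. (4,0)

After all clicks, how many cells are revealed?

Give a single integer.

Click 1 (4,1) count=1: revealed 1 new [(4,1)] -> total=1
Click 2 (0,0) count=2: revealed 1 new [(0,0)] -> total=2
Click 3 (3,1) count=1: revealed 1 new [(3,1)] -> total=3
Click 4 (4,0) count=0: revealed 4 new [(2,0) (2,1) (3,0) (4,0)] -> total=7

Answer: 7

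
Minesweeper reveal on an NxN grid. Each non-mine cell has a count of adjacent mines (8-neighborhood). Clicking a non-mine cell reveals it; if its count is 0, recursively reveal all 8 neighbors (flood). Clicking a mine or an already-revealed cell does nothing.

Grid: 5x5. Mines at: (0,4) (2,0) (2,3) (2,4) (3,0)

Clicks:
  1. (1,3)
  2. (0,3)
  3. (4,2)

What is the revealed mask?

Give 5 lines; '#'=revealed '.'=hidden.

Answer: ...#.
...#.
.....
.####
.####

Derivation:
Click 1 (1,3) count=3: revealed 1 new [(1,3)] -> total=1
Click 2 (0,3) count=1: revealed 1 new [(0,3)] -> total=2
Click 3 (4,2) count=0: revealed 8 new [(3,1) (3,2) (3,3) (3,4) (4,1) (4,2) (4,3) (4,4)] -> total=10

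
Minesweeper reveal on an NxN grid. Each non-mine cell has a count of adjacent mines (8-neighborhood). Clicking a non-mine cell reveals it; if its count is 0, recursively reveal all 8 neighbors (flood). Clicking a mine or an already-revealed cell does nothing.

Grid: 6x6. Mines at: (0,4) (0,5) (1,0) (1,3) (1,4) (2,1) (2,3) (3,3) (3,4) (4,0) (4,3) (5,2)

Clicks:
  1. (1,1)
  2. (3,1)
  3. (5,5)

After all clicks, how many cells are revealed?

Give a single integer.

Click 1 (1,1) count=2: revealed 1 new [(1,1)] -> total=1
Click 2 (3,1) count=2: revealed 1 new [(3,1)] -> total=2
Click 3 (5,5) count=0: revealed 4 new [(4,4) (4,5) (5,4) (5,5)] -> total=6

Answer: 6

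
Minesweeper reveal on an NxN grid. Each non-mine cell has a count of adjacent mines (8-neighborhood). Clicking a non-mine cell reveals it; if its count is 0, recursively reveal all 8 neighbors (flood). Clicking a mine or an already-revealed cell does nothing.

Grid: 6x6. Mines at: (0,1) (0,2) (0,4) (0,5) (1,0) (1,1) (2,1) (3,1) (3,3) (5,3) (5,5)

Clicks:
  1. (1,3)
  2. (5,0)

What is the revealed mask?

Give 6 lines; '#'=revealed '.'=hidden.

Click 1 (1,3) count=2: revealed 1 new [(1,3)] -> total=1
Click 2 (5,0) count=0: revealed 6 new [(4,0) (4,1) (4,2) (5,0) (5,1) (5,2)] -> total=7

Answer: ......
...#..
......
......
###...
###...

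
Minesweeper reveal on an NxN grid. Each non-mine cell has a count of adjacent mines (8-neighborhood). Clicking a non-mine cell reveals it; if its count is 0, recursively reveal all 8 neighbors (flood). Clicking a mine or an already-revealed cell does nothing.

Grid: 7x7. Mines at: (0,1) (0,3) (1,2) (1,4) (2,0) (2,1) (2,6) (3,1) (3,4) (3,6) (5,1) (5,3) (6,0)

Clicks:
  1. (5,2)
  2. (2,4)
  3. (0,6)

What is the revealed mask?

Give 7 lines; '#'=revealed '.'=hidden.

Answer: .....##
.....##
....#..
.......
.......
..#....
.......

Derivation:
Click 1 (5,2) count=2: revealed 1 new [(5,2)] -> total=1
Click 2 (2,4) count=2: revealed 1 new [(2,4)] -> total=2
Click 3 (0,6) count=0: revealed 4 new [(0,5) (0,6) (1,5) (1,6)] -> total=6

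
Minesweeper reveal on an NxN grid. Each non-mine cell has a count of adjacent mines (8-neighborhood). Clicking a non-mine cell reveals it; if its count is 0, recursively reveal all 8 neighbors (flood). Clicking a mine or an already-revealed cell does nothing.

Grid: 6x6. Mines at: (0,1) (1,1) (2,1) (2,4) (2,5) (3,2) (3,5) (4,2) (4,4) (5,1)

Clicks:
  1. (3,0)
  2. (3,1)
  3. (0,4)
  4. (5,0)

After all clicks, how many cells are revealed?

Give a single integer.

Click 1 (3,0) count=1: revealed 1 new [(3,0)] -> total=1
Click 2 (3,1) count=3: revealed 1 new [(3,1)] -> total=2
Click 3 (0,4) count=0: revealed 8 new [(0,2) (0,3) (0,4) (0,5) (1,2) (1,3) (1,4) (1,5)] -> total=10
Click 4 (5,0) count=1: revealed 1 new [(5,0)] -> total=11

Answer: 11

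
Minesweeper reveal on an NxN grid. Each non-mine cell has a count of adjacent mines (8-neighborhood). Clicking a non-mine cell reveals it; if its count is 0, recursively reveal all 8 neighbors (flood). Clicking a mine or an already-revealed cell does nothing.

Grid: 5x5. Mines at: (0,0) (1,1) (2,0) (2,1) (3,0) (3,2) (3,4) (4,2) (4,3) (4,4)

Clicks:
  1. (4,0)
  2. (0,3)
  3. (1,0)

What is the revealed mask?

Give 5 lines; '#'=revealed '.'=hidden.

Click 1 (4,0) count=1: revealed 1 new [(4,0)] -> total=1
Click 2 (0,3) count=0: revealed 9 new [(0,2) (0,3) (0,4) (1,2) (1,3) (1,4) (2,2) (2,3) (2,4)] -> total=10
Click 3 (1,0) count=4: revealed 1 new [(1,0)] -> total=11

Answer: ..###
#.###
..###
.....
#....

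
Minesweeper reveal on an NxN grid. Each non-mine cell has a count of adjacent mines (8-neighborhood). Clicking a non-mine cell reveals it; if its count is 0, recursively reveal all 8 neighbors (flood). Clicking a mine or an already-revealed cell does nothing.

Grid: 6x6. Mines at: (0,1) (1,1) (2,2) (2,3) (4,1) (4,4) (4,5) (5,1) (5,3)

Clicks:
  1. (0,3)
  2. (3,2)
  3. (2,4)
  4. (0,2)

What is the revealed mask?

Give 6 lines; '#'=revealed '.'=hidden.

Answer: ..####
..####
....##
..#.##
......
......

Derivation:
Click 1 (0,3) count=0: revealed 12 new [(0,2) (0,3) (0,4) (0,5) (1,2) (1,3) (1,4) (1,5) (2,4) (2,5) (3,4) (3,5)] -> total=12
Click 2 (3,2) count=3: revealed 1 new [(3,2)] -> total=13
Click 3 (2,4) count=1: revealed 0 new [(none)] -> total=13
Click 4 (0,2) count=2: revealed 0 new [(none)] -> total=13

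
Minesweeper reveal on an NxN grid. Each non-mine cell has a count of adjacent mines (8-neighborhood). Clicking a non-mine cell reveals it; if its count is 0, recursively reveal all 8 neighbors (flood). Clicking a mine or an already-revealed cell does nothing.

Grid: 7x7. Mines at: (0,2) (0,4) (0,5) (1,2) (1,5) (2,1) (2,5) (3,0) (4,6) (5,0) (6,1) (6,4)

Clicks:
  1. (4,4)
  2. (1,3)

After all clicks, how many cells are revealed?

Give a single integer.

Click 1 (4,4) count=0: revealed 18 new [(2,2) (2,3) (2,4) (3,1) (3,2) (3,3) (3,4) (3,5) (4,1) (4,2) (4,3) (4,4) (4,5) (5,1) (5,2) (5,3) (5,4) (5,5)] -> total=18
Click 2 (1,3) count=3: revealed 1 new [(1,3)] -> total=19

Answer: 19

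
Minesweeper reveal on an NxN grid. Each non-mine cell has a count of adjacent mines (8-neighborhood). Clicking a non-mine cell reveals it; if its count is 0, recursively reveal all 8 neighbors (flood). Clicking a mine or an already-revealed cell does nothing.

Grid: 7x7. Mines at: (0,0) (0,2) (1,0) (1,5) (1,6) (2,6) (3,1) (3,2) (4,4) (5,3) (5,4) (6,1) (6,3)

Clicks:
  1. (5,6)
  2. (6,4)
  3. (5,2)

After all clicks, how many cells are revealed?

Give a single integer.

Answer: 10

Derivation:
Click 1 (5,6) count=0: revealed 8 new [(3,5) (3,6) (4,5) (4,6) (5,5) (5,6) (6,5) (6,6)] -> total=8
Click 2 (6,4) count=3: revealed 1 new [(6,4)] -> total=9
Click 3 (5,2) count=3: revealed 1 new [(5,2)] -> total=10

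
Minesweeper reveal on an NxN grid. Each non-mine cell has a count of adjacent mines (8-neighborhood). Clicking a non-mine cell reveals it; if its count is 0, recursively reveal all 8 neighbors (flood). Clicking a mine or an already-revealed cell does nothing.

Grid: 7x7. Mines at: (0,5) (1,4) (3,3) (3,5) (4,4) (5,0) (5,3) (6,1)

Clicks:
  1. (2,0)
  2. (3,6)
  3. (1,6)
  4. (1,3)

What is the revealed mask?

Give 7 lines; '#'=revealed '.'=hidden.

Click 1 (2,0) count=0: revealed 18 new [(0,0) (0,1) (0,2) (0,3) (1,0) (1,1) (1,2) (1,3) (2,0) (2,1) (2,2) (2,3) (3,0) (3,1) (3,2) (4,0) (4,1) (4,2)] -> total=18
Click 2 (3,6) count=1: revealed 1 new [(3,6)] -> total=19
Click 3 (1,6) count=1: revealed 1 new [(1,6)] -> total=20
Click 4 (1,3) count=1: revealed 0 new [(none)] -> total=20

Answer: ####...
####..#
####...
###...#
###....
.......
.......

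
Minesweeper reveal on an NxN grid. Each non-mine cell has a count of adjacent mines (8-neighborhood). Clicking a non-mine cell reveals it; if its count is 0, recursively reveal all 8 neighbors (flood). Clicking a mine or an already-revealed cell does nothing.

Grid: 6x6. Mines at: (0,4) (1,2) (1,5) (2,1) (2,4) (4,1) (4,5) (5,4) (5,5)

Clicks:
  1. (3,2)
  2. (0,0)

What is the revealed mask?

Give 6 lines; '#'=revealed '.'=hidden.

Answer: ##....
##....
......
..#...
......
......

Derivation:
Click 1 (3,2) count=2: revealed 1 new [(3,2)] -> total=1
Click 2 (0,0) count=0: revealed 4 new [(0,0) (0,1) (1,0) (1,1)] -> total=5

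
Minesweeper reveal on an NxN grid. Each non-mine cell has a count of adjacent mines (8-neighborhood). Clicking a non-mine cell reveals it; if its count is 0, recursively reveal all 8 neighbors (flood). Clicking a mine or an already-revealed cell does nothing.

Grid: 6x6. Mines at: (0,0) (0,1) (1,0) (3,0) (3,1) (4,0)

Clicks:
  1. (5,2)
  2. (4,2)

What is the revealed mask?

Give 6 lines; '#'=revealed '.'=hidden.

Click 1 (5,2) count=0: revealed 26 new [(0,2) (0,3) (0,4) (0,5) (1,2) (1,3) (1,4) (1,5) (2,2) (2,3) (2,4) (2,5) (3,2) (3,3) (3,4) (3,5) (4,1) (4,2) (4,3) (4,4) (4,5) (5,1) (5,2) (5,3) (5,4) (5,5)] -> total=26
Click 2 (4,2) count=1: revealed 0 new [(none)] -> total=26

Answer: ..####
..####
..####
..####
.#####
.#####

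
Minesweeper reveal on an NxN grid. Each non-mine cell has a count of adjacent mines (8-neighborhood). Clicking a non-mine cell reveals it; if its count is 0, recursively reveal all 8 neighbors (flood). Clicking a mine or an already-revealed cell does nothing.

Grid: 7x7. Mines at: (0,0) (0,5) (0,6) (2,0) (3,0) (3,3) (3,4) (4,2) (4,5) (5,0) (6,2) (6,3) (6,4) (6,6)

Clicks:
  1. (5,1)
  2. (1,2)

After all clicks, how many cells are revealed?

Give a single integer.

Click 1 (5,1) count=3: revealed 1 new [(5,1)] -> total=1
Click 2 (1,2) count=0: revealed 12 new [(0,1) (0,2) (0,3) (0,4) (1,1) (1,2) (1,3) (1,4) (2,1) (2,2) (2,3) (2,4)] -> total=13

Answer: 13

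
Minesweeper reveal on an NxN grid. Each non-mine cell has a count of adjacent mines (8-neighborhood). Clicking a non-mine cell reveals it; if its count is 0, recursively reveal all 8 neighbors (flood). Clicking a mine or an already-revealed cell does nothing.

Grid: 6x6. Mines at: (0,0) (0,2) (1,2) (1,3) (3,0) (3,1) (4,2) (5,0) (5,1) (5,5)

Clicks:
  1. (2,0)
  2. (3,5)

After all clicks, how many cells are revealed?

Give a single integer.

Click 1 (2,0) count=2: revealed 1 new [(2,0)] -> total=1
Click 2 (3,5) count=0: revealed 13 new [(0,4) (0,5) (1,4) (1,5) (2,3) (2,4) (2,5) (3,3) (3,4) (3,5) (4,3) (4,4) (4,5)] -> total=14

Answer: 14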